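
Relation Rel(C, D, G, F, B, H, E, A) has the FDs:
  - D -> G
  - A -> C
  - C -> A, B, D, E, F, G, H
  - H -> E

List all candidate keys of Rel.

{A}, {C}

{A}⁺ = {A, B, C, D, E, F, G, H} — all of the relation — so {A} is a candidate key.
{C}⁺ = {A, B, C, D, E, F, G, H} — all of the relation — so {C} is a candidate key.
Any other superkey properly contains one of these, so there are no further candidate keys.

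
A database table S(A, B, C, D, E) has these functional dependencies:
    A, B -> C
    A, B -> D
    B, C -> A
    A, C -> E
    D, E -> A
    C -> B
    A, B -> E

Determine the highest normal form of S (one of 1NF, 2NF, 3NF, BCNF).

Candidate keys: {A, B}, {B, D, E}, {C}. Prime attributes: {A, B, C, D, E}.
For D, E -> A we have {D, E}⁺ = {A, D, E}; {D, E} is not a superkey, so BCNF fails.
But every attribute on its right side ({A}) is prime, and the same holds for every other non-superkey FD, so 3NF still holds.

3NF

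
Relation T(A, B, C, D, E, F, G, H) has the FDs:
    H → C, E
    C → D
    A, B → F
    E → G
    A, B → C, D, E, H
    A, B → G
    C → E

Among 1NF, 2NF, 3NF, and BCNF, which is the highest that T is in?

Candidate key: {A, B}. Prime attributes: {A, B}.
H → C, E breaks BCNF: {H}⁺ = {C, D, E, G, H}, so {H} is not a superkey.
Because {C, E} are non-prime and the left side of H → C, E is not a superkey, the relation is not in 3NF.
Checking every proper subset of each key, none determines a non-prime attribute — 2NF is satisfied.

2NF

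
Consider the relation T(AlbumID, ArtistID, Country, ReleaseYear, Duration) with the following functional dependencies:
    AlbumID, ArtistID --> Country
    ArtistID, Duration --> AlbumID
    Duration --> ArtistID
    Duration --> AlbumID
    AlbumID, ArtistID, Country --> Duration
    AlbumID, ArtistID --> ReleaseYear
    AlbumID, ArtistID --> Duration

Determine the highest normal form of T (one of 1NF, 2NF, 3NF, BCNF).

BCNF

Candidate keys: {AlbumID, ArtistID}, {Duration}. Prime attributes: {AlbumID, ArtistID, Duration}.
Each dependency's left side is a superkey — BCNF holds.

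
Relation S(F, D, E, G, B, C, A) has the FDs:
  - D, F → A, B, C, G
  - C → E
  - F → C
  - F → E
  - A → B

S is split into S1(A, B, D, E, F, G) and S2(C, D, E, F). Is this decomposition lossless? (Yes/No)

Yes

The shared attributes are {D, E, F} and {D, E, F}⁺ = {A, B, C, D, E, F, G}.
Since S1 ⊆ {A, B, C, D, E, F, G}, the intersection is a superkey of S1; the decomposition is lossless.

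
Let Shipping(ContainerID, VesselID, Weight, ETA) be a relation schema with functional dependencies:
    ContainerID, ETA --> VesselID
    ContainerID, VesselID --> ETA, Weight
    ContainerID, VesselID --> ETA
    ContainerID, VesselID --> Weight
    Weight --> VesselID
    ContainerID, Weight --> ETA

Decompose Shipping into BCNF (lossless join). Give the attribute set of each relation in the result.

Candidate keys of the original relation: {ContainerID, ETA}, {ContainerID, VesselID}, {ContainerID, Weight}.
In {ContainerID, ETA, VesselID, Weight}, {Weight} is not a superkey ({Weight}⁺ restricted to this set is {VesselID, Weight}), so split on Weight --> VesselID into {VesselID, Weight} and {ContainerID, ETA, Weight}.
{VesselID, Weight}: every determinant is a superkey — BCNF.
{ContainerID, ETA, Weight}: every determinant is a superkey — BCNF.

{ContainerID, ETA, Weight}; {VesselID, Weight}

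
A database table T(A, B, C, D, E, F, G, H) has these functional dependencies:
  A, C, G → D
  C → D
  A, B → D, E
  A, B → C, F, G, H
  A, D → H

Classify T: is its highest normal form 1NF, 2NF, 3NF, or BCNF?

Candidate key: {A, B}. Prime attributes: {A, B}.
A, C, G → D: {A, C, G}⁺ = {A, C, D, G, H}, which is not all of the attributes, so the left side is not a superkey — BCNF is violated.
A, C, G → D has non-prime {D} on the right and a non-superkey on the left, so 3NF fails.
No proper subset of a key has a non-prime attribute in its closure, so there is no partial dependency; 2NF holds.

2NF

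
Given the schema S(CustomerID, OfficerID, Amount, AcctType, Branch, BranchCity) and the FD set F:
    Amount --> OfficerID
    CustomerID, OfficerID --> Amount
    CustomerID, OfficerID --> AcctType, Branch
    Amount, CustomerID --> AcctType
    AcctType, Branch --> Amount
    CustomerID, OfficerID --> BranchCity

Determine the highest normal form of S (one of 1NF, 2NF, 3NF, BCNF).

Candidate keys: {AcctType, Branch, CustomerID}, {Amount, CustomerID}, {CustomerID, OfficerID}. Prime attributes: {AcctType, Amount, Branch, CustomerID, OfficerID}.
Amount --> OfficerID breaks BCNF: {Amount}⁺ = {Amount, OfficerID}, so {Amount} is not a superkey.
But every attribute on its right side ({OfficerID}) is prime, and the same holds for every other non-superkey FD, so 3NF still holds.

3NF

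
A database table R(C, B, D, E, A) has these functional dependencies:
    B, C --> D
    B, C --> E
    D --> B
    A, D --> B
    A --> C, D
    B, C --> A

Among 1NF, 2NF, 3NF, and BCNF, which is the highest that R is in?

Candidate keys: {A}, {B, C}, {C, D}. Prime attributes: {A, B, C, D}.
D --> B breaks BCNF: {D}⁺ = {B, D}, so {D} is not a superkey.
Since {B} ⊆ prime attributes and every other non-superkey FD also has a prime right side, the schema is in 3NF.

3NF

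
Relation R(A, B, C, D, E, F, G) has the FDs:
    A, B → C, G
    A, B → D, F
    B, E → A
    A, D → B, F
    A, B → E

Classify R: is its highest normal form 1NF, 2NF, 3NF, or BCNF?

Candidate keys: {A, B}, {A, D}, {B, E}. Prime attributes: {A, B, D, E}.
Each dependency's left side is a superkey — BCNF holds.

BCNF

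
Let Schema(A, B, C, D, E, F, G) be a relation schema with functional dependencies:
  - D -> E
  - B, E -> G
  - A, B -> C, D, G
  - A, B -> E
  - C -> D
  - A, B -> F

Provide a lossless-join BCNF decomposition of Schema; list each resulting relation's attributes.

{A, B, C, F}; {B, C, G}; {C, D}; {D, E}

Candidate key of the original relation: {A, B}.
{A, B, C, D, E, F, G}: {D} determines {D, E} here but is not a superkey — split on D -> E, giving {D, E} and {A, B, C, D, F, G}.
{D, E}: every determinant is a superkey — BCNF.
{A, B, C, D, F, G}: {C} determines {C, D} here but is not a superkey — split on C -> D, giving {C, D} and {A, B, C, F, G}.
{C, D}: every determinant is a superkey — BCNF.
{A, B, C, F, G}: {B, C} determines {B, C, G} here but is not a superkey — split on B, C -> G, giving {B, C, G} and {A, B, C, F}.
{B, C, G}: every determinant is a superkey — BCNF.
{A, B, C, F}: every determinant is a superkey — BCNF.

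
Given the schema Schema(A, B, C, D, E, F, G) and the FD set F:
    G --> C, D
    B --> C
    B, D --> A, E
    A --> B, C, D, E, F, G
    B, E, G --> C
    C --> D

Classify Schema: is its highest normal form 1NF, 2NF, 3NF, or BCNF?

Candidate keys: {A}, {B}. Prime attributes: {A, B}.
For G --> C, D we have {G}⁺ = {C, D, G}; {G} is not a superkey, so BCNF fails.
G --> C, D determines the non-prime attributes {C, D} from a non-superkey — 3NF is violated.
All keys have size 1, which rules out partial dependencies — 2NF is satisfied.

2NF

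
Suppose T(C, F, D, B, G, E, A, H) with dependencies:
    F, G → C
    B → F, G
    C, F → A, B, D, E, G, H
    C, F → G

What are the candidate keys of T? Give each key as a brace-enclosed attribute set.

{B}, {C, F}, {F, G}

{B}⁺ = {A, B, C, D, E, F, G, H} — all of the relation — so {B} is a candidate key.
{C, F}⁺ = {A, B, C, D, E, F, G, H} — all of the relation — so {C, F} is a candidate key.
{F, G}⁺ = {A, B, C, D, E, F, G, H} — all of the relation — so {F, G} is a candidate key.
No proper subset of any of these is a key, and no other minimal superkey exists.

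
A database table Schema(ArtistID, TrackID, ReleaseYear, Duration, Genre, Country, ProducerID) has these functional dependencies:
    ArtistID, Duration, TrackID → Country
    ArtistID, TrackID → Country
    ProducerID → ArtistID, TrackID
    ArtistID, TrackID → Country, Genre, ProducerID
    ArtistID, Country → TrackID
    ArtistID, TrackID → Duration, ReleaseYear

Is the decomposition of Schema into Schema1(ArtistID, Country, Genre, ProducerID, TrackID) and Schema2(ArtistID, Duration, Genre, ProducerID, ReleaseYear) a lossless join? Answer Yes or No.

Schema1 ∩ Schema2 = {ArtistID, Genre, ProducerID}; its closure under F is {ArtistID, Country, Duration, Genre, ProducerID, ReleaseYear, TrackID}.
Since Schema1 ⊆ {ArtistID, Country, Duration, Genre, ProducerID, ReleaseYear, TrackID}, the intersection is a superkey of Schema1; the decomposition is lossless.

Yes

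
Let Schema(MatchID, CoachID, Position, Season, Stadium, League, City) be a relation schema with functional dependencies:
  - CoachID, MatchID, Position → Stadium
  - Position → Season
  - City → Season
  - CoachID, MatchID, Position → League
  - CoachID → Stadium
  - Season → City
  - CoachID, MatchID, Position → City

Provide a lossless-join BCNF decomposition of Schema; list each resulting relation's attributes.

{City, Position}; {City, Season}; {CoachID, League, MatchID, Position}; {CoachID, Stadium}

Candidate key of the original relation: {CoachID, MatchID, Position}.
In {City, CoachID, League, MatchID, Position, Season, Stadium}, {Position} is not a superkey ({Position}⁺ restricted to this set is {City, Position, Season}), so split on Position → City, Season into {City, Position, Season} and {CoachID, League, MatchID, Position, Stadium}.
In {City, Position, Season}, {City} is not a superkey ({City}⁺ restricted to this set is {City, Season}), so split on City → Season into {City, Season} and {City, Position}.
{City, Season} is in BCNF.
{City, Position} is in BCNF.
In {CoachID, League, MatchID, Position, Stadium}, {CoachID} is not a superkey ({CoachID}⁺ restricted to this set is {CoachID, Stadium}), so split on CoachID → Stadium into {CoachID, Stadium} and {CoachID, League, MatchID, Position}.
{CoachID, Stadium} is in BCNF.
{CoachID, League, MatchID, Position} is in BCNF.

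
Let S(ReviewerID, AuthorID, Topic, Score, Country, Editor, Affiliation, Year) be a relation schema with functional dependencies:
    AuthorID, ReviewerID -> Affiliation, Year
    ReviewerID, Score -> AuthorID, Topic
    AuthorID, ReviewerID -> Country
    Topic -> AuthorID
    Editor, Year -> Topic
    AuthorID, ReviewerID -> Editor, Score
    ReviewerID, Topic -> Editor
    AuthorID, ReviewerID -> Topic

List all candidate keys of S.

Attributes never on any right-hand side: {ReviewerID} — every candidate key must contain it.
{AuthorID, ReviewerID} is a candidate key since {AuthorID, ReviewerID}⁺ = {Affiliation, AuthorID, Country, Editor, ReviewerID, Score, Topic, Year} covers every attribute.
{ReviewerID, Score} is a candidate key since {ReviewerID, Score}⁺ = {Affiliation, AuthorID, Country, Editor, ReviewerID, Score, Topic, Year} covers every attribute.
{ReviewerID, Topic} is a candidate key since {ReviewerID, Topic}⁺ = {Affiliation, AuthorID, Country, Editor, ReviewerID, Score, Topic, Year} covers every attribute.
{Editor, ReviewerID, Year} is a candidate key since {Editor, ReviewerID, Year}⁺ = {Affiliation, AuthorID, Country, Editor, ReviewerID, Score, Topic, Year} covers every attribute.
No proper subset of any of these is a key, and no other minimal superkey exists.

{AuthorID, ReviewerID}, {Editor, ReviewerID, Year}, {ReviewerID, Score}, {ReviewerID, Topic}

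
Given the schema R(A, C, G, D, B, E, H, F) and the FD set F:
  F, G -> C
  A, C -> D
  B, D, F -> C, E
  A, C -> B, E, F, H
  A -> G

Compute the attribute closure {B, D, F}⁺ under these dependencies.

Start with {B, D, F}.
B, D, F -> C, E applies; add {C, E} → now {B, C, D, E, F}.
No further FD applies.

{B, C, D, E, F}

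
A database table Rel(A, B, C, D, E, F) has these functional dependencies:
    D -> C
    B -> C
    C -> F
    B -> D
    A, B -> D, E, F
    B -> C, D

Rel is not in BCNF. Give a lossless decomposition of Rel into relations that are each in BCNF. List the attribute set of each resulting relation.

{A, B, E}; {B, D}; {C, D}; {C, F}

Candidate key of the original relation: {A, B}.
{A, B, C, D, E, F}: {D} determines {C, D, F} here but is not a superkey — split on D -> C, F, giving {C, D, F} and {A, B, D, E}.
{C, D, F}: {C} determines {C, F} here but is not a superkey — split on C -> F, giving {C, F} and {C, D}.
{C, F}: every determinant is a superkey — BCNF.
{C, D}: every determinant is a superkey — BCNF.
{A, B, D, E}: {B} determines {B, D} here but is not a superkey — split on B -> D, giving {B, D} and {A, B, E}.
{B, D}: every determinant is a superkey — BCNF.
{A, B, E}: every determinant is a superkey — BCNF.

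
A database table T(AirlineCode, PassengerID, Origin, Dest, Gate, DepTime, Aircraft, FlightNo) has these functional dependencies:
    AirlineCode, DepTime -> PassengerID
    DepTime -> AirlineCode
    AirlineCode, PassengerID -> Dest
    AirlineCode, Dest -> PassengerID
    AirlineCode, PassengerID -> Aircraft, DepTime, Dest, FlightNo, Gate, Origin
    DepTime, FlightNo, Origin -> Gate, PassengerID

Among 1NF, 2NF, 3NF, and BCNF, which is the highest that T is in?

Candidate keys: {AirlineCode, Dest}, {AirlineCode, PassengerID}, {DepTime}. Prime attributes: {AirlineCode, DepTime, Dest, PassengerID}.
Every FD has a superkey on the left, so the relation is in BCNF.

BCNF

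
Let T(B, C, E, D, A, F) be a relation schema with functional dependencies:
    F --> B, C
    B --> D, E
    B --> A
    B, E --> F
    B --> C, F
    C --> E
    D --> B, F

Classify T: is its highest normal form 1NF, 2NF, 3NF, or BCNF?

2NF

Candidate keys: {B}, {D}, {F}. Prime attributes: {B, D, F}.
C --> E breaks BCNF: {C}⁺ = {C, E}, so {C} is not a superkey.
C --> E has non-prime {E} on the right and a non-superkey on the left, so 3NF fails.
With only single-attribute keys there can be no partial dependency, so 2NF holds.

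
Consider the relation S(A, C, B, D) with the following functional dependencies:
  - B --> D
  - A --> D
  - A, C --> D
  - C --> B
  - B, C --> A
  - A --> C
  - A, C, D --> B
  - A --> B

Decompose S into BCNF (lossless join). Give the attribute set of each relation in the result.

Candidate keys of the original relation: {A}, {C}.
Within {A, B, C, D}: {B}⁺ ∩ {A, B, C, D} = {B, D}, not the whole set, so B --> D violates BCNF; decompose into {B, D} and {A, B, C}.
{B, D} is in BCNF.
{A, B, C} is in BCNF.

{A, B, C}; {B, D}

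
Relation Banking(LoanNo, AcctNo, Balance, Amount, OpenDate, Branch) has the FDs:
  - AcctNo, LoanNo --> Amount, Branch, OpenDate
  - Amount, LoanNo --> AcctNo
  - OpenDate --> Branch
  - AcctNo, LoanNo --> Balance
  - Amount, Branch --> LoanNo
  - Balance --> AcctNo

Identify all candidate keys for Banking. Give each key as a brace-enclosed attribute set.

{AcctNo, LoanNo}, {Amount, Branch}, {Amount, LoanNo}, {Amount, OpenDate}, {Balance, LoanNo}

Closure of {AcctNo, LoanNo} is {AcctNo, Amount, Balance, Branch, LoanNo, OpenDate}, the whole schema; {AcctNo, LoanNo} is a candidate key.
Closure of {Amount, Branch} is {AcctNo, Amount, Balance, Branch, LoanNo, OpenDate}, the whole schema; {Amount, Branch} is a candidate key.
Closure of {Amount, LoanNo} is {AcctNo, Amount, Balance, Branch, LoanNo, OpenDate}, the whole schema; {Amount, LoanNo} is a candidate key.
Closure of {Amount, OpenDate} is {AcctNo, Amount, Balance, Branch, LoanNo, OpenDate}, the whole schema; {Amount, OpenDate} is a candidate key.
Closure of {Balance, LoanNo} is {AcctNo, Amount, Balance, Branch, LoanNo, OpenDate}, the whole schema; {Balance, LoanNo} is a candidate key.
These are minimal and exhaustive — every other superkey contains one of them.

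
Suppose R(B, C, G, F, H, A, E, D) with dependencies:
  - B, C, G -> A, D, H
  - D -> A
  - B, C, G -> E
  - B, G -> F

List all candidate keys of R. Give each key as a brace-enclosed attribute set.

{B, C, G}

No FD produces {B, C, G}, so they must be in every candidate key.
{B, C, G}⁺ = {A, B, C, D, E, F, G, H} — all of the relation — so {B, C, G} is a candidate key.
No smaller or unrelated set reaches every attribute, so there are no other keys.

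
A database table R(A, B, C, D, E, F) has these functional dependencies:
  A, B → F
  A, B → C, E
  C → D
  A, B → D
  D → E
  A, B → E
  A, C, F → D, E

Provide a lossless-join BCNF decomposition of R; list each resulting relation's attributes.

{A, B, C, F}; {C, D}; {D, E}

Candidate key of the original relation: {A, B}.
In {A, B, C, D, E, F}, {C} is not a superkey ({C}⁺ restricted to this set is {C, D, E}), so split on C → D, E into {C, D, E} and {A, B, C, F}.
In {C, D, E}, {D} is not a superkey ({D}⁺ restricted to this set is {D, E}), so split on D → E into {D, E} and {C, D}.
{D, E} has no BCNF violation.
{C, D} has no BCNF violation.
{A, B, C, F} has no BCNF violation.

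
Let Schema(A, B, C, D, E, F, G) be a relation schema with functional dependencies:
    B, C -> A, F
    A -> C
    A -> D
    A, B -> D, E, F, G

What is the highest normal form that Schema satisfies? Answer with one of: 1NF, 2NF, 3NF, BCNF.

Candidate keys: {A, B}, {B, C}. Prime attributes: {A, B, C}.
For A -> C we have {A}⁺ = {A, C, D}; {A} is not a superkey, so BCNF fails.
A -> D determines the non-prime attribute {D} from a non-superkey — 3NF is violated.
{A} is a proper subset of the key {A, B}, and {A}⁺ contains the non-prime attribute {D} — a partial dependency, so 2NF is violated.

1NF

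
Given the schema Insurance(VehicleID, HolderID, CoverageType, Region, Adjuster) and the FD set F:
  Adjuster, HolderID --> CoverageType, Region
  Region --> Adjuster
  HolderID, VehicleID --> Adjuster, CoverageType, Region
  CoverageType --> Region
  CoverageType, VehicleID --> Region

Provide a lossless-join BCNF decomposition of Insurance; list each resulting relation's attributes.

Candidate key of the original relation: {HolderID, VehicleID}.
{Adjuster, CoverageType, HolderID, Region, VehicleID}: {Adjuster, HolderID} determines {Adjuster, CoverageType, HolderID, Region} here but is not a superkey — split on Adjuster, HolderID --> CoverageType, Region, giving {Adjuster, CoverageType, HolderID, Region} and {Adjuster, HolderID, VehicleID}.
{Adjuster, CoverageType, HolderID, Region}: {Region} determines {Adjuster, Region} here but is not a superkey — split on Region --> Adjuster, giving {Adjuster, Region} and {CoverageType, HolderID, Region}.
{Adjuster, Region} is in BCNF.
{CoverageType, HolderID, Region}: {CoverageType} determines {CoverageType, Region} here but is not a superkey — split on CoverageType --> Region, giving {CoverageType, Region} and {CoverageType, HolderID}.
{CoverageType, Region} is in BCNF.
{CoverageType, HolderID} is in BCNF.
{Adjuster, HolderID, VehicleID} is in BCNF.

{Adjuster, HolderID, VehicleID}; {Adjuster, Region}; {CoverageType, HolderID}; {CoverageType, Region}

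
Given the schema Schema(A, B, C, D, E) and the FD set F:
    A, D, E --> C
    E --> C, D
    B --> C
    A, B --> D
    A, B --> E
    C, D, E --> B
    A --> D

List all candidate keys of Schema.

{A, B}, {A, E}

No FD produces {A}, so it must be in every candidate key.
{A, B}⁺ = {A, B, C, D, E} — all of the relation — so {A, B} is a candidate key.
{A, E}⁺ = {A, B, C, D, E} — all of the relation — so {A, E} is a candidate key.
Any other superkey properly contains one of these, so there are no further candidate keys.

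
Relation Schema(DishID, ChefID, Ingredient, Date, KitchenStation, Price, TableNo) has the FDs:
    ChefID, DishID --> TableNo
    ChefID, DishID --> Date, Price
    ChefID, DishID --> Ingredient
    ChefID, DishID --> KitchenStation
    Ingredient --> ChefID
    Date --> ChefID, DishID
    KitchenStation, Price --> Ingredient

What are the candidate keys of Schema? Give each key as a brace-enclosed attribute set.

{ChefID, DishID}, {Date}, {DishID, Ingredient}, {DishID, KitchenStation, Price}

{Date} is a candidate key since {Date}⁺ = {ChefID, Date, DishID, Ingredient, KitchenStation, Price, TableNo} covers every attribute.
{ChefID, DishID} is a candidate key since {ChefID, DishID}⁺ = {ChefID, Date, DishID, Ingredient, KitchenStation, Price, TableNo} covers every attribute.
{DishID, Ingredient} is a candidate key since {DishID, Ingredient}⁺ = {ChefID, Date, DishID, Ingredient, KitchenStation, Price, TableNo} covers every attribute.
{DishID, KitchenStation, Price} is a candidate key since {DishID, KitchenStation, Price}⁺ = {ChefID, Date, DishID, Ingredient, KitchenStation, Price, TableNo} covers every attribute.
Any other superkey properly contains one of these, so there are no further candidate keys.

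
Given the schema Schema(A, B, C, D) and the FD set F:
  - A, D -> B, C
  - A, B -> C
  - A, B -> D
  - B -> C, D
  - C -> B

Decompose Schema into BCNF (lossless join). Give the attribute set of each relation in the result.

{A, B}; {B, C, D}

Candidate keys of the original relation: {A, B}, {A, C}, {A, D}.
In {A, B, C, D}, {B} is not a superkey ({B}⁺ restricted to this set is {B, C, D}), so split on B -> C, D into {B, C, D} and {A, B}.
{B, C, D}: every determinant is a superkey — BCNF.
{A, B}: every determinant is a superkey — BCNF.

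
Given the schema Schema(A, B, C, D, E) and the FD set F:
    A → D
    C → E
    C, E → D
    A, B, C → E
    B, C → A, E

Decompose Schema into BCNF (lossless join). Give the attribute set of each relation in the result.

Candidate key of the original relation: {B, C}.
{A, B, C, D, E}: {A} determines {A, D} here but is not a superkey — split on A → D, giving {A, D} and {A, B, C, E}.
{A, D} has no BCNF violation.
{A, B, C, E}: {C} determines {C, E} here but is not a superkey — split on C → E, giving {C, E} and {A, B, C}.
{C, E} has no BCNF violation.
{A, B, C} has no BCNF violation.

{A, B, C}; {A, D}; {C, E}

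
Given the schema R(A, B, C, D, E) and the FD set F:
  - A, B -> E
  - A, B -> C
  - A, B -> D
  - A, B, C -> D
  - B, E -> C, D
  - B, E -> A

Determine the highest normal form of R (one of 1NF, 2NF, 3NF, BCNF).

BCNF

Candidate keys: {A, B}, {B, E}. Prime attributes: {A, B, E}.
Each dependency's left side is a superkey — BCNF holds.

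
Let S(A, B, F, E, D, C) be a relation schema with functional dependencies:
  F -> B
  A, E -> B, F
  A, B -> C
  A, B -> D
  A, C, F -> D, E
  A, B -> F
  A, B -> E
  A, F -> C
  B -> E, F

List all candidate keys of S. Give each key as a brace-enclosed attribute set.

Attributes never on any right-hand side: {A} — every candidate key must contain it.
Closure of {A, B} is {A, B, C, D, E, F}, the whole schema; {A, B} is a candidate key.
Closure of {A, E} is {A, B, C, D, E, F}, the whole schema; {A, E} is a candidate key.
Closure of {A, F} is {A, B, C, D, E, F}, the whole schema; {A, F} is a candidate key.
No proper subset of any of these is a key, and no other minimal superkey exists.

{A, B}, {A, E}, {A, F}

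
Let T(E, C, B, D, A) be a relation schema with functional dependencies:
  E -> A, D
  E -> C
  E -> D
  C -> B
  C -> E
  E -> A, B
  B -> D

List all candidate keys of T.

{C}⁺ = {A, B, C, D, E} — all of the relation — so {C} is a candidate key.
{E}⁺ = {A, B, C, D, E} — all of the relation — so {E} is a candidate key.
These are minimal and exhaustive — every other superkey contains one of them.

{C}, {E}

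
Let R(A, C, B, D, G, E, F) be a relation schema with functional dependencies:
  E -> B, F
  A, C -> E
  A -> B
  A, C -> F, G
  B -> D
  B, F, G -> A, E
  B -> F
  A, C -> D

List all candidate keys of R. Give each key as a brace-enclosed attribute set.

{A, C}, {B, C, G}, {C, E, G}

No FD produces {C}, so it must be in every candidate key.
Closure of {A, C} is {A, B, C, D, E, F, G}, the whole schema; {A, C} is a candidate key.
Closure of {B, C, G} is {A, B, C, D, E, F, G}, the whole schema; {B, C, G} is a candidate key.
Closure of {C, E, G} is {A, B, C, D, E, F, G}, the whole schema; {C, E, G} is a candidate key.
These are minimal and exhaustive — every other superkey contains one of them.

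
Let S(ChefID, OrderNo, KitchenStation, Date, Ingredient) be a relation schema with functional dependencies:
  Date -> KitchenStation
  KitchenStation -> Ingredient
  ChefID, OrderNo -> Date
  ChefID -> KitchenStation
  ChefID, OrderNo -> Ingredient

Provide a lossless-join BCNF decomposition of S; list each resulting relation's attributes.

Candidate key of the original relation: {ChefID, OrderNo}.
Within {ChefID, Date, Ingredient, KitchenStation, OrderNo}: {Date}⁺ ∩ {ChefID, Date, Ingredient, KitchenStation, OrderNo} = {Date, Ingredient, KitchenStation}, not the whole set, so Date -> Ingredient, KitchenStation violates BCNF; decompose into {Date, Ingredient, KitchenStation} and {ChefID, Date, OrderNo}.
Within {Date, Ingredient, KitchenStation}: {KitchenStation}⁺ ∩ {Date, Ingredient, KitchenStation} = {Ingredient, KitchenStation}, not the whole set, so KitchenStation -> Ingredient violates BCNF; decompose into {Ingredient, KitchenStation} and {Date, KitchenStation}.
{Ingredient, KitchenStation} has no BCNF violation.
{Date, KitchenStation} has no BCNF violation.
{ChefID, Date, OrderNo} has no BCNF violation.

{ChefID, Date, OrderNo}; {Date, KitchenStation}; {Ingredient, KitchenStation}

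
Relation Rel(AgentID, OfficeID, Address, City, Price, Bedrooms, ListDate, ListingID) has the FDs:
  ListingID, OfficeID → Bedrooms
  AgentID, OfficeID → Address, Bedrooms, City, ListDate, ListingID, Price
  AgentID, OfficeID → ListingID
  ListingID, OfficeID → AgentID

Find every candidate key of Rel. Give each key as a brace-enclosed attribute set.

{AgentID, OfficeID}, {ListingID, OfficeID}

Attributes never on any right-hand side: {OfficeID} — every candidate key must contain it.
Closure of {AgentID, OfficeID} is {Address, AgentID, Bedrooms, City, ListDate, ListingID, OfficeID, Price}, the whole schema; {AgentID, OfficeID} is a candidate key.
Closure of {ListingID, OfficeID} is {Address, AgentID, Bedrooms, City, ListDate, ListingID, OfficeID, Price}, the whole schema; {ListingID, OfficeID} is a candidate key.
No proper subset of any of these is a key, and no other minimal superkey exists.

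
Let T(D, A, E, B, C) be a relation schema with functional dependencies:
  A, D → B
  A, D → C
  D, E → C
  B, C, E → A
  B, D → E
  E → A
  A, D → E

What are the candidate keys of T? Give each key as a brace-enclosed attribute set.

Attributes never on any right-hand side: {D} — every candidate key must contain it.
{A, D}⁺ = {A, B, C, D, E} — all of the relation — so {A, D} is a candidate key.
{B, D}⁺ = {A, B, C, D, E} — all of the relation — so {B, D} is a candidate key.
{D, E}⁺ = {A, B, C, D, E} — all of the relation — so {D, E} is a candidate key.
Any other superkey properly contains one of these, so there are no further candidate keys.

{A, D}, {B, D}, {D, E}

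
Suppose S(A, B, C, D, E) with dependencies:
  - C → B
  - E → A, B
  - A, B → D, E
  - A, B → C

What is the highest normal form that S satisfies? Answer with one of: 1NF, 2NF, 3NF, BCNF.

3NF

Candidate keys: {A, B}, {A, C}, {E}. Prime attributes: {A, B, C, E}.
C → B breaks BCNF: {C}⁺ = {B, C}, so {C} is not a superkey.
Since {B} ⊆ prime attributes and every other non-superkey FD also has a prime right side, the schema is in 3NF.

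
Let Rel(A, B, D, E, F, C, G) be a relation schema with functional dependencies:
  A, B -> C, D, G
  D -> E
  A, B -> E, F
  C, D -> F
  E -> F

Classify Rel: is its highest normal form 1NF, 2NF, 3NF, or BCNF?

Candidate key: {A, B}. Prime attributes: {A, B}.
D -> E: {D}⁺ = {D, E, F}, which is not all of the attributes, so the left side is not a superkey — BCNF is violated.
D -> E has non-prime {E} on the right and a non-superkey on the left, so 3NF fails.
Checking every proper subset of each key, none determines a non-prime attribute — 2NF is satisfied.

2NF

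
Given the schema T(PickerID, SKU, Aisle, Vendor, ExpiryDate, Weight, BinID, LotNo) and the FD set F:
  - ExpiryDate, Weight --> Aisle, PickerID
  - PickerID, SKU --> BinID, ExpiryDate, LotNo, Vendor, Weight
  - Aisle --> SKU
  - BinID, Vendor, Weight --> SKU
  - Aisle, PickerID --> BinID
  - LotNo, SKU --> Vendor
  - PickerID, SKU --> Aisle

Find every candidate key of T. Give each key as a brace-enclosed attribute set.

{Aisle, PickerID}, {BinID, PickerID, Vendor, Weight}, {ExpiryDate, Weight}, {PickerID, SKU}

{Aisle, PickerID} is a candidate key since {Aisle, PickerID}⁺ = {Aisle, BinID, ExpiryDate, LotNo, PickerID, SKU, Vendor, Weight} covers every attribute.
{ExpiryDate, Weight} is a candidate key since {ExpiryDate, Weight}⁺ = {Aisle, BinID, ExpiryDate, LotNo, PickerID, SKU, Vendor, Weight} covers every attribute.
{PickerID, SKU} is a candidate key since {PickerID, SKU}⁺ = {Aisle, BinID, ExpiryDate, LotNo, PickerID, SKU, Vendor, Weight} covers every attribute.
{BinID, PickerID, Vendor, Weight} is a candidate key since {BinID, PickerID, Vendor, Weight}⁺ = {Aisle, BinID, ExpiryDate, LotNo, PickerID, SKU, Vendor, Weight} covers every attribute.
Any other superkey properly contains one of these, so there are no further candidate keys.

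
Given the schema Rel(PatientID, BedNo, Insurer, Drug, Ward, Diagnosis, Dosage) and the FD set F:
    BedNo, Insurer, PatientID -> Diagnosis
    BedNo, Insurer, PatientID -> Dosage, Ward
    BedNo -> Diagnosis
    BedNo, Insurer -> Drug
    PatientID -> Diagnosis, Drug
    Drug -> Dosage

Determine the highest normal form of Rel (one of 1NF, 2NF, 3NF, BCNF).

Candidate key: {BedNo, Insurer, PatientID}. Prime attributes: {BedNo, Insurer, PatientID}.
BedNo -> Diagnosis: {BedNo}⁺ = {BedNo, Diagnosis}, which is not all of the attributes, so the left side is not a superkey — BCNF is violated.
BedNo -> Diagnosis has non-prime {Diagnosis} on the right and a non-superkey on the left, so 3NF fails.
The proper key subset {BedNo} of {BedNo, Insurer, PatientID} determines non-prime {Diagnosis}, so the relation is not even in 2NF.

1NF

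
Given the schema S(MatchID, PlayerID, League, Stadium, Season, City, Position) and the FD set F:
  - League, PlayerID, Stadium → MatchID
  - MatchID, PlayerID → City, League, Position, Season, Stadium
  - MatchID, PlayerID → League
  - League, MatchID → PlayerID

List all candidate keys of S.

{League, MatchID} is a candidate key since {League, MatchID}⁺ = {City, League, MatchID, PlayerID, Position, Season, Stadium} covers every attribute.
{MatchID, PlayerID} is a candidate key since {MatchID, PlayerID}⁺ = {City, League, MatchID, PlayerID, Position, Season, Stadium} covers every attribute.
{League, PlayerID, Stadium} is a candidate key since {League, PlayerID, Stadium}⁺ = {City, League, MatchID, PlayerID, Position, Season, Stadium} covers every attribute.
No proper subset of any of these is a key, and no other minimal superkey exists.

{League, MatchID}, {League, PlayerID, Stadium}, {MatchID, PlayerID}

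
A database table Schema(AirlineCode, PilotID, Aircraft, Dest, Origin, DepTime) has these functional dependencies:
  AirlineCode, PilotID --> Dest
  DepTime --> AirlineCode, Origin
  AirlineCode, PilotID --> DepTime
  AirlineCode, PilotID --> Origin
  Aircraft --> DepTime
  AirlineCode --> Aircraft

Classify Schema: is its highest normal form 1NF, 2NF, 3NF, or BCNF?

Candidate keys: {Aircraft, PilotID}, {AirlineCode, PilotID}, {DepTime, PilotID}. Prime attributes: {Aircraft, AirlineCode, DepTime, PilotID}.
DepTime --> AirlineCode, Origin: {DepTime}⁺ = {Aircraft, AirlineCode, DepTime, Origin}, which is not all of the attributes, so the left side is not a superkey — BCNF is violated.
Because {Origin} is non-prime and the left side of DepTime --> AirlineCode, Origin is not a superkey, the relation is not in 3NF.
{Aircraft} is a proper subset of the key {Aircraft, PilotID}, and {Aircraft}⁺ contains the non-prime attribute {Origin} — a partial dependency, so 2NF is violated.

1NF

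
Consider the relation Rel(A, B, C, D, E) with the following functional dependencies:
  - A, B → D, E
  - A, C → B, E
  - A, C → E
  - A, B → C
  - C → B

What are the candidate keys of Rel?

Attributes never on any right-hand side: {A} — every candidate key must contain it.
Closure of {A, B} is {A, B, C, D, E}, the whole schema; {A, B} is a candidate key.
Closure of {A, C} is {A, B, C, D, E}, the whole schema; {A, C} is a candidate key.
Any other superkey properly contains one of these, so there are no further candidate keys.

{A, B}, {A, C}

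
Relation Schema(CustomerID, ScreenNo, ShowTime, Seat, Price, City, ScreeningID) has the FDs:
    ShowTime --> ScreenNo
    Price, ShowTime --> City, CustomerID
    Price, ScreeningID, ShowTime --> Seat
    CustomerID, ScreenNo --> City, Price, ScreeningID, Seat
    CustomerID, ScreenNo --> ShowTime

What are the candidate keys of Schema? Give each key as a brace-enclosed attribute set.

{CustomerID, ScreenNo}, {CustomerID, ShowTime}, {Price, ShowTime}

{CustomerID, ScreenNo} is a candidate key since {CustomerID, ScreenNo}⁺ = {City, CustomerID, Price, ScreenNo, ScreeningID, Seat, ShowTime} covers every attribute.
{CustomerID, ShowTime} is a candidate key since {CustomerID, ShowTime}⁺ = {City, CustomerID, Price, ScreenNo, ScreeningID, Seat, ShowTime} covers every attribute.
{Price, ShowTime} is a candidate key since {Price, ShowTime}⁺ = {City, CustomerID, Price, ScreenNo, ScreeningID, Seat, ShowTime} covers every attribute.
Any other superkey properly contains one of these, so there are no further candidate keys.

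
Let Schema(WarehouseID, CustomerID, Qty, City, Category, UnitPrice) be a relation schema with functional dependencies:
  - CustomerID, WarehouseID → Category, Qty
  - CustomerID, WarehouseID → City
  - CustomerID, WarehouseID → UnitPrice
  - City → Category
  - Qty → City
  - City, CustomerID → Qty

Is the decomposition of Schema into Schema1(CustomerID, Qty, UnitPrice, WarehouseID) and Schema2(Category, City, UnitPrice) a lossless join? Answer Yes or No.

No

Common attributes: {UnitPrice}; their closure is {UnitPrice}.
Neither Schema1 nor Schema2 is contained in that closure, so the decomposition is lossy.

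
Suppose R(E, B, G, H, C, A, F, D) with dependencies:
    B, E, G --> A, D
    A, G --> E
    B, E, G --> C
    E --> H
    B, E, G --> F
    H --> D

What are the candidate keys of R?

{A, B, G}, {B, E, G}

Attributes never on any right-hand side: {B, G} — every candidate key must contain all of them.
Closure of {A, B, G} is {A, B, C, D, E, F, G, H}, the whole schema; {A, B, G} is a candidate key.
Closure of {B, E, G} is {A, B, C, D, E, F, G, H}, the whole schema; {B, E, G} is a candidate key.
These are minimal and exhaustive — every other superkey contains one of them.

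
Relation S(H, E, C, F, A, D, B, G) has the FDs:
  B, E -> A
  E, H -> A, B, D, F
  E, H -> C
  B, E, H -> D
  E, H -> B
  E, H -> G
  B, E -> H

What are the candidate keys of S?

{B, E}, {E, H}

Attributes never on any right-hand side: {E} — every candidate key must contain it.
{B, E} is a candidate key since {B, E}⁺ = {A, B, C, D, E, F, G, H} covers every attribute.
{E, H} is a candidate key since {E, H}⁺ = {A, B, C, D, E, F, G, H} covers every attribute.
These are minimal and exhaustive — every other superkey contains one of them.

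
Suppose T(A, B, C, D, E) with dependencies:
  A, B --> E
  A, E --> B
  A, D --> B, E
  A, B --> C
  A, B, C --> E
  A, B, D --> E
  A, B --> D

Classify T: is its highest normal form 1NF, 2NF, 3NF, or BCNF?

Candidate keys: {A, B}, {A, D}, {A, E}. Prime attributes: {A, B, D, E}.
Each dependency's left side is a superkey — BCNF holds.

BCNF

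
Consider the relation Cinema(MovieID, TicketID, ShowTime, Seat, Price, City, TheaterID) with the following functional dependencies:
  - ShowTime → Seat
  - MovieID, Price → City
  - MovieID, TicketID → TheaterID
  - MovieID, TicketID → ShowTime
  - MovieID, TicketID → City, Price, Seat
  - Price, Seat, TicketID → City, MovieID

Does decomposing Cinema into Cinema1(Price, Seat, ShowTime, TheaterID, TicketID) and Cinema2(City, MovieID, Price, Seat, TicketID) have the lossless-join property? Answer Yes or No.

Common attributes: {Price, Seat, TicketID}; their closure is {City, MovieID, Price, Seat, ShowTime, TheaterID, TicketID}.
Since Cinema1 ⊆ {City, MovieID, Price, Seat, ShowTime, TheaterID, TicketID}, the intersection is a superkey of Cinema1; the decomposition is lossless.

Yes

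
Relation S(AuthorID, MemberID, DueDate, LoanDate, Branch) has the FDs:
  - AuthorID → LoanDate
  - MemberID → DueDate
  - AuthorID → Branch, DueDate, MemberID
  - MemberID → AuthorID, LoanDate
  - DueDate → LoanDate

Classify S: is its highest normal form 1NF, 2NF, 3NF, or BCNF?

2NF

Candidate keys: {AuthorID}, {MemberID}. Prime attributes: {AuthorID, MemberID}.
DueDate → LoanDate breaks BCNF: {DueDate}⁺ = {DueDate, LoanDate}, so {DueDate} is not a superkey.
Because {LoanDate} is non-prime and the left side of DueDate → LoanDate is not a superkey, the relation is not in 3NF.
Every candidate key is a single attribute, so no partial dependency is possible; 2NF holds.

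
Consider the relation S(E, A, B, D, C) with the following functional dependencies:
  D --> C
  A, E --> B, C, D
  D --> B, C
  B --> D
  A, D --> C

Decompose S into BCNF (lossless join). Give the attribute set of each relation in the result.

Candidate key of the original relation: {A, E}.
{A, B, C, D, E}: {D} determines {B, C, D} here but is not a superkey — split on D --> B, C, giving {B, C, D} and {A, D, E}.
{B, C, D} is in BCNF.
{A, D, E} is in BCNF.

{A, D, E}; {B, C, D}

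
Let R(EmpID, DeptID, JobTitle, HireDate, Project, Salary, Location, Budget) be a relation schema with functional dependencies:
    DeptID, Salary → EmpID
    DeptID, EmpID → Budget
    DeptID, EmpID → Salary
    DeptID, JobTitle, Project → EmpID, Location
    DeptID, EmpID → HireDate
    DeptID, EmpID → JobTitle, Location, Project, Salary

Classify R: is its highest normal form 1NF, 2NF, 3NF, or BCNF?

Candidate keys: {DeptID, EmpID}, {DeptID, JobTitle, Project}, {DeptID, Salary}. Prime attributes: {DeptID, EmpID, JobTitle, Project, Salary}.
Each dependency's left side is a superkey — BCNF holds.

BCNF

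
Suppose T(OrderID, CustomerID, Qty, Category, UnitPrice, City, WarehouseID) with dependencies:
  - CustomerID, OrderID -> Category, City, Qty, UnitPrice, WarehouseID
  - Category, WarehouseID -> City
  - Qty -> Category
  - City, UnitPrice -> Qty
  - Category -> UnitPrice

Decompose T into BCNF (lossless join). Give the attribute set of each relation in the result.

{Category, CustomerID, OrderID, WarehouseID}; {Category, Qty}; {Category, UnitPrice}; {City, Qty, WarehouseID}

Candidate key of the original relation: {CustomerID, OrderID}.
In {Category, City, CustomerID, OrderID, Qty, UnitPrice, WarehouseID}, {Category, WarehouseID} is not a superkey ({Category, WarehouseID}⁺ restricted to this set is {Category, City, Qty, UnitPrice, WarehouseID}), so split on Category, WarehouseID -> City, Qty, UnitPrice into {Category, City, Qty, UnitPrice, WarehouseID} and {Category, CustomerID, OrderID, WarehouseID}.
In {Category, City, Qty, UnitPrice, WarehouseID}, {Qty} is not a superkey ({Qty}⁺ restricted to this set is {Category, Qty, UnitPrice}), so split on Qty -> Category, UnitPrice into {Category, Qty, UnitPrice} and {City, Qty, WarehouseID}.
In {Category, Qty, UnitPrice}, {Category} is not a superkey ({Category}⁺ restricted to this set is {Category, UnitPrice}), so split on Category -> UnitPrice into {Category, UnitPrice} and {Category, Qty}.
{Category, UnitPrice}: every determinant is a superkey — BCNF.
{Category, Qty}: every determinant is a superkey — BCNF.
{City, Qty, WarehouseID}: every determinant is a superkey — BCNF.
{Category, CustomerID, OrderID, WarehouseID}: every determinant is a superkey — BCNF.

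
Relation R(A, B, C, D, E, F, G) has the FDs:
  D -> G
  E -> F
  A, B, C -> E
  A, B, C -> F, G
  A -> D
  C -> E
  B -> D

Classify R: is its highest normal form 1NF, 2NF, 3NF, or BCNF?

1NF

Candidate key: {A, B, C}. Prime attributes: {A, B, C}.
D -> G: {D}⁺ = {D, G}, which is not all of the attributes, so the left side is not a superkey — BCNF is violated.
Because {G} is non-prime and the left side of D -> G is not a superkey, the relation is not in 3NF.
Since {A} ⊂ {A, B, C} and {A}⁺ ⊇ {D, G} with {D, G} non-prime, there is a partial dependency; 2NF fails.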